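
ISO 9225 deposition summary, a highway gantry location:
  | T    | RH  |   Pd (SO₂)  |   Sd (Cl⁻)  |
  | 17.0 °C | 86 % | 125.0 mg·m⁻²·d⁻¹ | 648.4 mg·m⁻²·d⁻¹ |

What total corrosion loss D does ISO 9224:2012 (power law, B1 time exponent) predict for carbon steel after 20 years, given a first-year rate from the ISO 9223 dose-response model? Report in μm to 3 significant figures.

D(20) = 1.31e+03 μm

carbon steel: T>10 °C ⇒ hinge -0.054·(17.0−10) = -0.3780
  SO₂ term: 1.77·125.0^0.52·exp(0.02·86-0.3780) = 83.4
  Cl⁻ term: 0.102·648.4^0.62·exp(0.033·86+0.04·17.0) = 190.5
  r_corr = 83.4 + 190.5 = 273.9 μm/a
Long-term exponent b (ISO 9224 Table 2, B1) = 0.523
  D(20) = 273.9 × 20^0.523 = 273.9 × 4.791 = 1312 μm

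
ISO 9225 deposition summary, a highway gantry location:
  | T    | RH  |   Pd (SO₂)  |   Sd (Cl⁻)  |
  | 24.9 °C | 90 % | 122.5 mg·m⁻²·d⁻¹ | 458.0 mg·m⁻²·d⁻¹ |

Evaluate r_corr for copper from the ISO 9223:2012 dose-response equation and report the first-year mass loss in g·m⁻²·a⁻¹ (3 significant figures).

copper: f(T) = -0.080·(T−10) [T>10 °C] = -1.1920
  SO₂ term: 0.0053·122.5^0.26·exp(0.059·90-1.1920) = 1.137
  Cl⁻ term: 0.01025·458.0^0.27·exp(0.036·90+0.049·24.9) = 4.636
  sum: 1.137 + 4.636 → r_corr = 5.773 μm/a
Convert to mass loss: 5.773 μm/a × 8.96 g/cm³ = 51.72 g·m⁻²·a⁻¹

r_corr = 51.7 g·m⁻²·a⁻¹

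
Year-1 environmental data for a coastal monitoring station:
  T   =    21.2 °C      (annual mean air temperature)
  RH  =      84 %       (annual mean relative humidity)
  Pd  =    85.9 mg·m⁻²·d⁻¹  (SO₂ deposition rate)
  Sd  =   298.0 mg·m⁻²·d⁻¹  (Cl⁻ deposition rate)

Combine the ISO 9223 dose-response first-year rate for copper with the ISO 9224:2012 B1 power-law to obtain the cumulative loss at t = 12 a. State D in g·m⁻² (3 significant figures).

copper: temperature factor f = -0.080·(11.2) = -0.8960
  SO₂ term: 0.0053·85.9^0.26·exp(0.059·84-0.8960) = 0.978
  Cl⁻ term: 0.01025·298.0^0.27·exp(0.036·84+0.049·21.2) = 2.775
  r_corr = 0.978 + 2.775 = 3.753 μm/a
ISO 9224: D(t) = r_corr · t^b with b = 0.667 (copper, B1)
  D(12) = 3.753 × 12^0.667 = 3.753 × 5.246 = 19.69 μm
  Mass loss = 19.69 μm × 8.96 g/cm³ = 176.4 g·m⁻²

D(12) = 176 g·m⁻²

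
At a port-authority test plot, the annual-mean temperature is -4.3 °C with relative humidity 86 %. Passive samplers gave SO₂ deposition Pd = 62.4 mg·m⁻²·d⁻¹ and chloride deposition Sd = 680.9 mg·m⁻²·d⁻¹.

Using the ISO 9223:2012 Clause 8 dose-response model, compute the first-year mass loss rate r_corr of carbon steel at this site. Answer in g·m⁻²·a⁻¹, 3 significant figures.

r_corr = 735 g·m⁻²·a⁻¹

carbon steel: f(T) = +0.150·(T−10) [T≤10 °C] = -2.1450
  SO₂ term: 1.77·62.4^0.52·exp(0.02·86-2.1450) = 9.929
  Sd branch = 0.102·Sd^0.62·e^(0.033·RH+0.04·T) = 83.74 μm/a
  sum: 9.929 + 83.74 → r_corr = 93.67 μm/a
Convert to mass loss: 93.67 μm/a × 7.85 g/cm³ = 735.3 g·m⁻²·a⁻¹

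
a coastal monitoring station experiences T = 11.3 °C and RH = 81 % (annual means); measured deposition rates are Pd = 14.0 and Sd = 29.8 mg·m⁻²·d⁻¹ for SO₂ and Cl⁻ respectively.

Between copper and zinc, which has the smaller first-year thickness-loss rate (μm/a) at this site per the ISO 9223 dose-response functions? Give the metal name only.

copper

copper: temperature factor f = -0.080·(1.3) = -0.1040
  sulphur-dioxide contribution → 1.129 μm/a
  chloride contribution → 0.8234 μm/a
  total first-year rate 1.952 μm/a
zinc: f(T) = -0.071·(T−10) [T>10 °C] = -0.0923
  sulphur-dioxide contribution → 1.559 μm/a
  chloride contribution → 0.6052 μm/a
  total first-year rate 2.165 μm/a
Ordering by μm/a: zinc (2.16) > copper (1.95)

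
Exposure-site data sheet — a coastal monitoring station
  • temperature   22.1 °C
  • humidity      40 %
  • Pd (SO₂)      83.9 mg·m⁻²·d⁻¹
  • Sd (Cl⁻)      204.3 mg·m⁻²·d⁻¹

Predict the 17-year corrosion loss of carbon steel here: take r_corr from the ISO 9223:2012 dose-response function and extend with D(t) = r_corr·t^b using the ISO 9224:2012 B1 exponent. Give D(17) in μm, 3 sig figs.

carbon steel: T>10 °C ⇒ hinge -0.054·(22.1−10) = -0.6534
  sulphur-dioxide contribution → 20.51 μm/a
  chloride contribution → 25.01 μm/a
  ⇒ r_corr(carbon steel) = 45.52 μm/a
Long-term exponent b (ISO 9224 Table 2, B1) = 0.523
  D(17) = 45.52 × 17^0.523 = 45.52 × 4.401 = 200.3 μm

D(17) = 200 μm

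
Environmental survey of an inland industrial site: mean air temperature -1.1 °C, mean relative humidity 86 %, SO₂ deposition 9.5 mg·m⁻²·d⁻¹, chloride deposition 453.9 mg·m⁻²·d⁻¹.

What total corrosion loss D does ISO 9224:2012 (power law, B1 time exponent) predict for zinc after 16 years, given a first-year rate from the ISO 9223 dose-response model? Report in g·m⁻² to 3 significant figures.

D(16) = 151 g·m⁻²

zinc: temperature factor f = +0.038·(-11.1) = -0.4218
  Pd branch = 0.0129·Pd^0.44·e^(0.046·RH+f) = 1.19 μm/a
  Cl⁻ term: 0.0175·453.9^0.57·exp(0.008·86+0.085·-1.1) = 1.037
  r_corr = 1.19 + 1.037 = 2.227 μm/a
Long-term exponent b (ISO 9224 Table 2, B1) = 0.813
  D(16) = 2.227 × 16^0.813 = 2.227 × 9.527 = 21.22 μm
  Mass loss = 21.22 μm × 7.14 g/cm³ = 151.5 g·m⁻²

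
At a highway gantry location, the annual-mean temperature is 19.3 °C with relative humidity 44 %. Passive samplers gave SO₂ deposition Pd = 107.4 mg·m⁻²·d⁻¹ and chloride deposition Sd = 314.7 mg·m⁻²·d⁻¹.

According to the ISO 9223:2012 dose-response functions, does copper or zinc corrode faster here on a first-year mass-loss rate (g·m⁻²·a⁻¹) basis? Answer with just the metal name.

copper: temperature factor f = -0.080·(9.3) = -0.7440
  Pd branch = 0.0053·Pd^0.26·e^(0.059·RH+f) = 0.1139 μm/a
  Sd branch = 0.01025·Sd^0.27·e^(0.036·RH+0.049·T) = 0.6078 μm/a
  sum: 0.1139 + 0.6078 → r_corr = 0.7218 μm/a
  mass loss = 0.7218 μm/a × 8.96 g/cm³ = 6.467 g·m⁻²·a⁻¹
zinc: T>10 °C ⇒ hinge -0.071·(19.3−10) = -0.6603
  Pd branch = 0.0129·Pd^0.44·e^(0.046·RH+f) = 0.3949 μm/a
  Cl⁻ term: 0.0175·314.7^0.57·exp(0.008·44+0.085·19.3) = 3.405
  r_corr = 0.3949 + 3.405 = 3.8 μm/a
  mass loss = 3.8 μm/a × 7.14 g/cm³ = 27.13 g·m⁻²·a⁻¹
Ordering by g·m⁻²·a⁻¹: zinc (27.1) > copper (6.47)

zinc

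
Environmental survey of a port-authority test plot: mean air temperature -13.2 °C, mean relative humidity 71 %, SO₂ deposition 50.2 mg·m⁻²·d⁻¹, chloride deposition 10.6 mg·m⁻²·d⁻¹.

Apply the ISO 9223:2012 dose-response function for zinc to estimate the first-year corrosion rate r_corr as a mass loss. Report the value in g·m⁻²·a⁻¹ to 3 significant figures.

zinc: temperature factor f = +0.038·(-23.2) = -0.8816
  sulphur-dioxide contribution → 0.7842 μm/a
  chloride contribution → 0.03862 μm/a
  ⇒ r_corr(zinc) = 0.8228 μm/a
Convert to mass loss: 0.8228 μm/a × 7.14 g/cm³ = 5.875 g·m⁻²·a⁻¹

r_corr = 5.88 g·m⁻²·a⁻¹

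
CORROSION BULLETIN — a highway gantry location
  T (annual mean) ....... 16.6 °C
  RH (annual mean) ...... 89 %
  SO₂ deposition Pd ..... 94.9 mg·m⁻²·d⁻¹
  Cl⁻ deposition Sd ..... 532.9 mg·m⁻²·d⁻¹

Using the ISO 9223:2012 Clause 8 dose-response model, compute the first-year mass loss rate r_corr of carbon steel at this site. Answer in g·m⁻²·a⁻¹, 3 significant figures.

r_corr = 2.05e+03 g·m⁻²·a⁻¹

carbon steel: f(T) = -0.054·(T−10) [T>10 °C] = -0.3564
  SO₂ term: 1.77·94.9^0.52·exp(0.02·89-0.3564) = 78.42
  Sd branch = 0.102·Sd^0.62·e^(0.033·RH+0.04·T) = 183.2 μm/a
  r_corr = 78.42 + 183.2 = 261.7 μm/a
Convert to mass loss: 261.7 μm/a × 7.85 g/cm³ = 2054 g·m⁻²·a⁻¹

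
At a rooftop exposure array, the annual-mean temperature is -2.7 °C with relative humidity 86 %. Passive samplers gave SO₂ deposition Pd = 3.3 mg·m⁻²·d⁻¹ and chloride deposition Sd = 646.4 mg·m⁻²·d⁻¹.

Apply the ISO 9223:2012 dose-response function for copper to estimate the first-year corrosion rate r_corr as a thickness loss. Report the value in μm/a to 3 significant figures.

copper: temperature factor f = +0.126·(-12.7) = -1.6002
  Pd branch = 0.0053·Pd^0.26·e^(0.059·RH+f) = 0.2332 μm/a
  Cl⁻ term: 0.01025·646.4^0.27·exp(0.036·86+0.049·-2.7) = 1.139
  r_corr = 0.2332 + 1.139 = 1.373 μm/a

r_corr = 1.37 μm/a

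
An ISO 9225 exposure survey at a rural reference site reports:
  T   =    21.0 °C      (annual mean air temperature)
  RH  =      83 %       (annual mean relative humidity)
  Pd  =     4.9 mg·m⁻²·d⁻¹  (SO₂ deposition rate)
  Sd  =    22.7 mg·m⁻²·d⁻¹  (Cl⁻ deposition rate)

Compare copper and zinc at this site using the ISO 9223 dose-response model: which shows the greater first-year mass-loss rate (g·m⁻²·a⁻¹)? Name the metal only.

copper

copper: f(T) = -0.080·(T−10) [T>10 °C] = -0.8800
  Pd branch = 0.0053·Pd^0.26·e^(0.059·RH+f) = 0.4449 μm/a
  Cl⁻ term: 0.01025·22.7^0.27·exp(0.036·83+0.049·21.0) = 1.323
  r_corr = 0.4449 + 1.323 = 1.767 μm/a
  mass loss = 1.767 μm/a × 8.96 g/cm³ = 15.84 g·m⁻²·a⁻¹
zinc: T>10 °C ⇒ hinge -0.071·(21.0−10) = -0.7810
  SO₂ term: 0.0129·4.9^0.44·exp(0.046·83-0.7810) = 0.541
  Cl⁻ term: 0.0175·22.7^0.57·exp(0.008·83+0.085·21.0) = 1.201
  r_corr = 0.541 + 1.201 = 1.742 μm/a
  mass loss = 1.742 μm/a × 7.14 g/cm³ = 12.44 g·m⁻²·a⁻¹
Ordering by g·m⁻²·a⁻¹: copper (15.8) > zinc (12.4)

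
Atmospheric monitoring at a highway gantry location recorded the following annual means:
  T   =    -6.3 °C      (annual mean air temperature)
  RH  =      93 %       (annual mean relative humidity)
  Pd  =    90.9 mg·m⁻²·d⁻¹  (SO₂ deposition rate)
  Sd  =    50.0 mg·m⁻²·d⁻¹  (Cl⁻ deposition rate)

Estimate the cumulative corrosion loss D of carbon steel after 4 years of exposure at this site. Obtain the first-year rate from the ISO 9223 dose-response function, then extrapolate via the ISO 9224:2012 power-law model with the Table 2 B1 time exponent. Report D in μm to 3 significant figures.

carbon steel: f(T) = +0.150·(T−10) [T≤10 °C] = -2.4450
  SO₂ term: 1.77·90.9^0.52·exp(0.02·93-2.4450) = 10.29
  Sd branch = 0.102·Sd^0.62·e^(0.033·RH+0.04·T) = 19.29 μm/a
  sum: 10.29 + 19.29 → r_corr = 29.58 μm/a
Long-term exponent b (ISO 9224 Table 2, B1) = 0.523
  D(4) = 29.58 × 4^0.523 = 29.58 × 2.065 = 61.08 μm

D(4) = 61.1 μm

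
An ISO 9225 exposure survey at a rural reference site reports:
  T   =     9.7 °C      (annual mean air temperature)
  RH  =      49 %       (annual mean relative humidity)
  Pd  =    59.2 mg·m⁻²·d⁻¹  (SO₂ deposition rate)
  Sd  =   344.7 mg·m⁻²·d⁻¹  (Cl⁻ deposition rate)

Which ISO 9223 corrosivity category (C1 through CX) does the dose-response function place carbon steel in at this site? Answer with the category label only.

C4

carbon steel: f(T) = +0.150·(T−10) [T≤10 °C] = -0.0450
  SO₂ term: 1.77·59.2^0.52·exp(0.02·49-0.0450) = 37.64
  Cl⁻ term: 0.102·344.7^0.62·exp(0.033·49+0.04·9.7) = 28.35
  sum: 37.64 + 28.35 → r_corr = 65.99 μm/a
ISO 9223 Table 2 (carbon steel): 50 < 66 ≤ 80 μm/a ⇒ C4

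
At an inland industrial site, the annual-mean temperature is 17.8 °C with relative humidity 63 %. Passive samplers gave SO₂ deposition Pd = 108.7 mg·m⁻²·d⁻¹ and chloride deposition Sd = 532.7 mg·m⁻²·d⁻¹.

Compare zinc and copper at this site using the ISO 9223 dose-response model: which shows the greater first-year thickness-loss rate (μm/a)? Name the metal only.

zinc: T>10 °C ⇒ hinge -0.071·(17.8−10) = -0.5538
  SO₂ term: 0.0129·108.7^0.44·exp(0.046·63-0.5538) = 1.058
  Sd branch = 0.0175·Sd^0.57·e^(0.008·RH+0.085·T) = 4.711 μm/a
  sum: 1.058 + 4.711 → r_corr = 5.769 μm/a
copper: temperature factor f = -0.080·(7.8) = -0.6240
  SO₂ term: 0.0053·108.7^0.26·exp(0.059·63-0.6240) = 0.3953
  Cl⁻ term: 0.01025·532.7^0.27·exp(0.036·63+0.049·17.8) = 1.29
  r_corr = 0.3953 + 1.29 = 1.686 μm/a
Ordering by μm/a: zinc (5.77) > copper (1.69)

zinc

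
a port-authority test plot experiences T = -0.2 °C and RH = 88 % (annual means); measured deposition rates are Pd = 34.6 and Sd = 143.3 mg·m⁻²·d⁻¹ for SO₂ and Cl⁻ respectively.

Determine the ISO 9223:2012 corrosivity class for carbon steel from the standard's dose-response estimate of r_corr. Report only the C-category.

C4

carbon steel: T≤10 °C ⇒ hinge +0.150·(-0.2−10) = -1.5300
  Pd branch = 1.77·Pd^0.52·e^(0.02·RH+f) = 14.07 μm/a
  Cl⁻ term: 0.102·143.3^0.62·exp(0.033·88+0.04·-0.2) = 40.1
  sum: 14.07 + 40.1 → r_corr = 54.17 μm/a
Category bounds: 50…80 μm/a bracket r_corr ⇒ C4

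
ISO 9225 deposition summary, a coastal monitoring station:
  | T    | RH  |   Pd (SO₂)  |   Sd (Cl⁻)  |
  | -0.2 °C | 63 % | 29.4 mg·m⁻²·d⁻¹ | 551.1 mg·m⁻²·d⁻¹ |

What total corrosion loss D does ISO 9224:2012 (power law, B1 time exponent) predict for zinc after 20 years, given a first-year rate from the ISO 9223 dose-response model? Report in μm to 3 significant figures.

zinc: temperature factor f = +0.038·(-10.2) = -0.3876
  Pd branch = 0.0129·Pd^0.44·e^(0.046·RH+f) = 0.7029 μm/a
  Sd branch = 0.0175·Sd^0.57·e^(0.008·RH+0.085·T) = 1.04 μm/a
  sum: 0.7029 + 1.04 → r_corr = 1.743 μm/a
Long-term exponent b (ISO 9224 Table 2, B1) = 0.813
  D(20) = 1.743 × 20^0.813 = 1.743 × 11.42 = 19.91 μm

D(20) = 19.9 μm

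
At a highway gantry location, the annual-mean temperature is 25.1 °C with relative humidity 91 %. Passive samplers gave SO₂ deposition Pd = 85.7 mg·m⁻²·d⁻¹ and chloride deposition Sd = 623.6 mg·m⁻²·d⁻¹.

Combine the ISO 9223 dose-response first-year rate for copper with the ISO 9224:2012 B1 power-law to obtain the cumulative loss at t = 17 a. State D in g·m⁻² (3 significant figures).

D(17) = 377 g·m⁻²

copper: f(T) = -0.080·(T−10) [T>10 °C] = -1.2080
  SO₂ term: 0.0053·85.7^0.26·exp(0.059·91-1.2080) = 1.081
  Sd branch = 0.01025·Sd^0.27·e^(0.036·RH+0.049·T) = 5.275 μm/a
  sum: 1.081 + 5.275 → r_corr = 6.356 μm/a
Long-term exponent b (ISO 9224 Table 2, B1) = 0.667
  D(17) = 6.356 × 17^0.667 = 6.356 × 6.618 = 42.07 μm
  Mass loss = 42.07 μm × 8.96 g/cm³ = 376.9 g·m⁻²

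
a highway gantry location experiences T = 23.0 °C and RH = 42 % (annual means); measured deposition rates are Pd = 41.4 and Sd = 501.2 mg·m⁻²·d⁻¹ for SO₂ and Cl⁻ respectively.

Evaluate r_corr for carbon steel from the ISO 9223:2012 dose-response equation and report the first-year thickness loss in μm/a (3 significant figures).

r_corr = 62.4 μm/a

carbon steel: T>10 °C ⇒ hinge -0.054·(23.0−10) = -0.7020
  Pd branch = 1.77·Pd^0.52·e^(0.02·RH+f) = 14.08 μm/a
  Cl⁻ term: 0.102·501.2^0.62·exp(0.033·42+0.04·23.0) = 48.32
  r_corr = 14.08 + 48.32 = 62.4 μm/a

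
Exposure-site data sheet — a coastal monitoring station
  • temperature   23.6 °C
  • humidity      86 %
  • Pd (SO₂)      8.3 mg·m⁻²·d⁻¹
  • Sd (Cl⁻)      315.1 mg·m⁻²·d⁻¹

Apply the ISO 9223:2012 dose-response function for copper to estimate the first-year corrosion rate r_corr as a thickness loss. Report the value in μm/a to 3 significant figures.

copper: temperature factor f = -0.080·(13.6) = -1.0880
  sulphur-dioxide contribution → 0.4947 μm/a
  chloride contribution → 3.405 μm/a
  ⇒ r_corr(copper) = 3.9 μm/a

r_corr = 3.90 μm/a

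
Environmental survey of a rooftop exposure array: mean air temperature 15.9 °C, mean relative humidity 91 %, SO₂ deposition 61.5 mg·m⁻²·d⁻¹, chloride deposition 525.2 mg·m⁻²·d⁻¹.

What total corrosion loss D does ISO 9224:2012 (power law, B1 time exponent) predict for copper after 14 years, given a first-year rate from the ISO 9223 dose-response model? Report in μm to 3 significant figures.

copper: T>10 °C ⇒ hinge -0.080·(15.9−10) = -0.4720
  Pd branch = 0.0053·Pd^0.26·e^(0.059·RH+f) = 2.071 μm/a
  Cl⁻ term: 0.01025·525.2^0.27·exp(0.036·91+0.049·15.9) = 3.209
  r_corr = 2.071 + 3.209 = 5.279 μm/a
Long-term exponent b (ISO 9224 Table 2, B1) = 0.667
  D(14) = 5.279 × 14^0.667 = 5.279 × 5.814 = 30.69 μm

D(14) = 30.7 μm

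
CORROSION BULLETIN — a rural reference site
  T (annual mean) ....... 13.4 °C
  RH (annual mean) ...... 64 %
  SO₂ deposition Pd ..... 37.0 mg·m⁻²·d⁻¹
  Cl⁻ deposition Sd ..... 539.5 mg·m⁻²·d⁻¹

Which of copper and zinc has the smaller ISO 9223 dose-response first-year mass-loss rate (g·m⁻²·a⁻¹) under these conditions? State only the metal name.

copper: temperature factor f = -0.080·(3.4) = -0.2720
  sulphur-dioxide contribution → 0.4506 μm/a
  chloride contribution → 1.082 μm/a
  ⇒ r_corr(copper) = 1.532 μm/a
  mass loss = 1.532 μm/a × 8.96 g/cm³ = 13.73 g·m⁻²·a⁻¹
zinc: T>10 °C ⇒ hinge -0.071·(13.4−10) = -0.2414
  sulphur-dioxide contribution → 0.9426 μm/a
  chloride contribution → 3.291 μm/a
  ⇒ r_corr(zinc) = 4.233 μm/a
  mass loss = 4.233 μm/a × 7.14 g/cm³ = 30.23 g·m⁻²·a⁻¹
Ordering by g·m⁻²·a⁻¹: zinc (30.2) > copper (13.7)

copper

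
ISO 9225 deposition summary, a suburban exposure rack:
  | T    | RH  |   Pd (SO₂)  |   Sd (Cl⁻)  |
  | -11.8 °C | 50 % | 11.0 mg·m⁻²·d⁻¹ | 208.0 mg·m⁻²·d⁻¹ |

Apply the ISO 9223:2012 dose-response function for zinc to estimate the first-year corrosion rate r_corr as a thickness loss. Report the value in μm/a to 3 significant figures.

zinc: T≤10 °C ⇒ hinge +0.038·(-11.8−10) = -0.8284
  SO₂ term: 0.0129·11.0^0.44·exp(0.046·50-0.8284) = 0.1614
  Sd branch = 0.0175·Sd^0.57·e^(0.008·RH+0.085·T) = 0.2007 μm/a
  sum: 0.1614 + 0.2007 → r_corr = 0.3621 μm/a

r_corr = 0.362 μm/a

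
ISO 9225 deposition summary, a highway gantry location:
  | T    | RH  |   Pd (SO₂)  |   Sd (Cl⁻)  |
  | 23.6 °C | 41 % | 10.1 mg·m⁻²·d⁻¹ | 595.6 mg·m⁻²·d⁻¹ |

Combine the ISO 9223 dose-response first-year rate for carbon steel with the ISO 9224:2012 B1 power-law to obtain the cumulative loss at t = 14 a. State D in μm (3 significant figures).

D(14) = 237 μm

carbon steel: temperature factor f = -0.054·(13.6) = -0.7344
  sulphur-dioxide contribution → 6.418 μm/a
  chloride contribution → 53.29 μm/a
  ⇒ r_corr(carbon steel) = 59.71 μm/a
Power-law: D(14) = r_corr · 14^0.523
  D(14) = 59.71 × 14^0.523 = 59.71 × 3.976 = 237.4 μm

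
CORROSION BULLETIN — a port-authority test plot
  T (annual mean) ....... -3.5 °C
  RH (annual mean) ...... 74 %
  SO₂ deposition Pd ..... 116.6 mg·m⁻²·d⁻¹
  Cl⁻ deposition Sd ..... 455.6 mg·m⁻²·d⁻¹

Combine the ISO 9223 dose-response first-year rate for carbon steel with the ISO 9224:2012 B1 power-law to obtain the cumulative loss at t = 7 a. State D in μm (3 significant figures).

D(7) = 159 μm

carbon steel: T≤10 °C ⇒ hinge +0.150·(-3.5−10) = -2.0250
  Pd branch = 1.77·Pd^0.52·e^(0.02·RH+f) = 12.19 μm/a
  Cl⁻ term: 0.102·455.6^0.62·exp(0.033·74+0.04·-3.5) = 45.36
  r_corr = 12.19 + 45.36 = 57.55 μm/a
ISO 9224: D(t) = r_corr · t^b with b = 0.523 (carbon steel, B1)
  D(7) = 57.55 × 7^0.523 = 57.55 × 2.767 = 159.2 μm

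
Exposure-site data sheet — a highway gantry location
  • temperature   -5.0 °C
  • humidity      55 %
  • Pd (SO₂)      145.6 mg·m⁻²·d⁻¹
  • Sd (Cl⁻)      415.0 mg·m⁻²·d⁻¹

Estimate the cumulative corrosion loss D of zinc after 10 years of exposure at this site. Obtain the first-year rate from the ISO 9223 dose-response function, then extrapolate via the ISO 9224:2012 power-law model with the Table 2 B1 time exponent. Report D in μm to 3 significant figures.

D(10) = 8.92 μm

zinc: temperature factor f = +0.038·(-15.0) = -0.5700
  SO₂ term: 0.0129·145.6^0.44·exp(0.046·55-0.5700) = 0.8196
  Cl⁻ term: 0.0175·415.0^0.57·exp(0.008·55+0.085·-5.0) = 0.5519
  sum: 0.8196 + 0.5519 → r_corr = 1.371 μm/a
Long-term exponent b (ISO 9224 Table 2, B1) = 0.813
  D(10) = 1.371 × 10^0.813 = 1.371 × 6.501 = 8.916 μm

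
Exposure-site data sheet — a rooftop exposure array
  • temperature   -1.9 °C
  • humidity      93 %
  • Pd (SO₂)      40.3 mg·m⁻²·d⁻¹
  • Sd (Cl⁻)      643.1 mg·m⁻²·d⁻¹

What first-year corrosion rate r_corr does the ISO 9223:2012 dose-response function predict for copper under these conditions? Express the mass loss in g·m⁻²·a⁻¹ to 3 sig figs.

copper: f(T) = +0.126·(T−10) [T≤10 °C] = -1.4994
  Pd branch = 0.0053·Pd^0.26·e^(0.059·RH+f) = 0.7472 μm/a
  Cl⁻ term: 0.01025·643.1^0.27·exp(0.036·93+0.049·-1.9) = 1.522
  sum: 0.7472 + 1.522 → r_corr = 2.27 μm/a
Convert to mass loss: 2.27 μm/a × 8.96 g/cm³ = 20.34 g·m⁻²·a⁻¹

r_corr = 20.3 g·m⁻²·a⁻¹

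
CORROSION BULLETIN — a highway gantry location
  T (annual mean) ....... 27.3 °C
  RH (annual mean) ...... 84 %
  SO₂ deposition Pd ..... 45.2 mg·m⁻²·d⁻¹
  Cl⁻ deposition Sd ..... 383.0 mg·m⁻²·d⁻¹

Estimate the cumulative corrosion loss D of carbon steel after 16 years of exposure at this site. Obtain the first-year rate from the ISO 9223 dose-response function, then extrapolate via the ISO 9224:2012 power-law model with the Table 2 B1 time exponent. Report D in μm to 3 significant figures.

carbon steel: temperature factor f = -0.054·(17.3) = -0.9342
  Pd branch = 1.77·Pd^0.52·e^(0.02·RH+f) = 27.07 μm/a
  Sd branch = 0.102·Sd^0.62·e^(0.033·RH+0.04·T) = 194.2 μm/a
  sum: 27.07 + 194.2 → r_corr = 221.3 μm/a
Long-term exponent b (ISO 9224 Table 2, B1) = 0.523
  D(16) = 221.3 × 16^0.523 = 221.3 × 4.263 = 943.5 μm

D(16) = 943 μm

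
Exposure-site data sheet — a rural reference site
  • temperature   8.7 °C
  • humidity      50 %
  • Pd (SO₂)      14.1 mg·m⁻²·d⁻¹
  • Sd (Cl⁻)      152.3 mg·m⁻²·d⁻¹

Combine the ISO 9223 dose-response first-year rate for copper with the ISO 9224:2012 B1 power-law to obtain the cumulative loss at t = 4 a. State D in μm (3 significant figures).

D(4) = 1.36 μm

copper: temperature factor f = +0.126·(-1.3) = -0.1638
  Pd branch = 0.0053·Pd^0.26·e^(0.059·RH+f) = 0.171 μm/a
  Cl⁻ term: 0.01025·152.3^0.27·exp(0.036·50+0.049·8.7) = 0.3689
  r_corr = 0.171 + 0.3689 = 0.54 μm/a
Power-law: D(4) = r_corr · 4^0.667
  D(4) = 0.54 × 4^0.667 = 0.54 × 2.521 = 1.361 μm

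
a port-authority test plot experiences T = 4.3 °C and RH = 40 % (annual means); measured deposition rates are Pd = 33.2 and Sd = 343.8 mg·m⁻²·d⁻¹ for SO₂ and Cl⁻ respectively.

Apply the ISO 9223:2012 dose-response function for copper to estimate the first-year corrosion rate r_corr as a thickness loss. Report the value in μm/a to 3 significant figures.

r_corr = 0.327 μm/a

copper: f(T) = +0.126·(T−10) [T≤10 °C] = -0.7182
  sulphur-dioxide contribution → 0.06805 μm/a
  chloride contribution → 0.2585 μm/a
  total first-year rate 0.3265 μm/a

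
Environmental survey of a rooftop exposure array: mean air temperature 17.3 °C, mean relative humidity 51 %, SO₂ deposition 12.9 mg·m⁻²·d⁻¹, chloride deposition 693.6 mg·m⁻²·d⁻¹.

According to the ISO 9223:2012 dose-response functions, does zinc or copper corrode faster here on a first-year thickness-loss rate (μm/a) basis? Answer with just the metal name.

zinc: temperature factor f = -0.071·(7.3) = -0.5183
  Pd branch = 0.0129·Pd^0.44·e^(0.046·RH+f) = 0.2472 μm/a
  Cl⁻ term: 0.0175·693.6^0.57·exp(0.008·51+0.085·17.3) = 4.768
  r_corr = 0.2472 + 4.768 = 5.015 μm/a
copper: temperature factor f = -0.080·(7.3) = -0.5840
  SO₂ term: 0.0053·12.9^0.26·exp(0.059·51-0.5840) = 0.1165
  Sd branch = 0.01025·Sd^0.27·e^(0.036·RH+0.049·T) = 0.8777 μm/a
  sum: 0.1165 + 0.8777 → r_corr = 0.9942 μm/a
Ordering by μm/a: zinc (5.01) > copper (0.994)

zinc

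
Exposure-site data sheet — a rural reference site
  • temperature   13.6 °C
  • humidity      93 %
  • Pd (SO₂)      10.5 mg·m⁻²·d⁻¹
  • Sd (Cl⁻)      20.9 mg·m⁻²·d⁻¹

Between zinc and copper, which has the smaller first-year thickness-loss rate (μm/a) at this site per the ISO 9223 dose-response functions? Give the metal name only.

zinc: temperature factor f = -0.071·(3.6) = -0.2556
  SO₂ term: 0.0129·10.5^0.44·exp(0.046·93-0.2556) = 2.027
  Sd branch = 0.0175·Sd^0.57·e^(0.008·RH+0.085·T) = 0.6617 μm/a
  sum: 2.027 + 0.6617 → r_corr = 2.689 μm/a
copper: T>10 °C ⇒ hinge -0.080·(13.6−10) = -0.2880
  SO₂ term: 0.0053·10.5^0.26·exp(0.059·93-0.2880) = 1.769
  Sd branch = 0.01025·Sd^0.27·e^(0.036·RH+0.049·T) = 1.29 μm/a
  sum: 1.769 + 1.29 → r_corr = 3.059 μm/a
Ordering by μm/a: copper (3.06) > zinc (2.69)

zinc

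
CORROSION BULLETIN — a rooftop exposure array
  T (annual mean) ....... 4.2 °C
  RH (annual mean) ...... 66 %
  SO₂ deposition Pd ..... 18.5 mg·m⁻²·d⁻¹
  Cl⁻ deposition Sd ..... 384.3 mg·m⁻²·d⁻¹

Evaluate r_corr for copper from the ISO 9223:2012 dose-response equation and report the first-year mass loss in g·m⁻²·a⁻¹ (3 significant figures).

copper: f(T) = +0.126·(T−10) [T≤10 °C] = -0.7308
  SO₂ term: 0.0053·18.5^0.26·exp(0.059·66-0.7308) = 0.2676
  Cl⁻ term: 0.01025·384.3^0.27·exp(0.036·66+0.049·4.2) = 0.6758
  r_corr = 0.2676 + 0.6758 = 0.9435 μm/a
Convert to mass loss: 0.9435 μm/a × 8.96 g/cm³ = 8.453 g·m⁻²·a⁻¹

r_corr = 8.45 g·m⁻²·a⁻¹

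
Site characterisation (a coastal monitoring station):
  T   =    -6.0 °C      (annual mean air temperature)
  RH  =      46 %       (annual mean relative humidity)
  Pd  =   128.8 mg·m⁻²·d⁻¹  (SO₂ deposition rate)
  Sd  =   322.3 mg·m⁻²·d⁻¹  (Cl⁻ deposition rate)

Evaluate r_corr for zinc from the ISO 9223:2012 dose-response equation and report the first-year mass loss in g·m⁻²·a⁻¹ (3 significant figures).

r_corr = 6.44 g·m⁻²·a⁻¹

zinc: temperature factor f = +0.038·(-16.0) = -0.6080
  Pd branch = 0.0129·Pd^0.44·e^(0.046·RH+f) = 0.4942 μm/a
  Cl⁻ term: 0.0175·322.3^0.57·exp(0.008·46+0.085·-6.0) = 0.4084
  r_corr = 0.4942 + 0.4084 = 0.9026 μm/a
Convert to mass loss: 0.9026 μm/a × 7.14 g/cm³ = 6.444 g·m⁻²·a⁻¹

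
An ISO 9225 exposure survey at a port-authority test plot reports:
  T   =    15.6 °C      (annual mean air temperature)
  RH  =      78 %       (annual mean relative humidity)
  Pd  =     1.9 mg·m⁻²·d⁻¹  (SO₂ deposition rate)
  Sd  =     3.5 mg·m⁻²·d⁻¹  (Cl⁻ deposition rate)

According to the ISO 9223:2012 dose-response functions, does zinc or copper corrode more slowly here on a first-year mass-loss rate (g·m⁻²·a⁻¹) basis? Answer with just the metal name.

zinc: T>10 °C ⇒ hinge -0.071·(15.6−10) = -0.3976
  Pd branch = 0.0129·Pd^0.44·e^(0.046·RH+f) = 0.4157 μm/a
  Sd branch = 0.0175·Sd^0.57·e^(0.008·RH+0.085·T) = 0.2512 μm/a
  r_corr = 0.4157 + 0.2512 = 0.6669 μm/a
  mass loss = 0.6669 μm/a × 7.14 g/cm³ = 4.762 g·m⁻²·a⁻¹
copper: temperature factor f = -0.080·(5.6) = -0.4480
  SO₂ term: 0.0053·1.9^0.26·exp(0.059·78-0.4480) = 0.3989
  Sd branch = 0.01025·Sd^0.27·e^(0.036·RH+0.049·T) = 0.5118 μm/a
  r_corr = 0.3989 + 0.5118 = 0.9106 μm/a
  mass loss = 0.9106 μm/a × 8.96 g/cm³ = 8.159 g·m⁻²·a⁻¹
Ordering by g·m⁻²·a⁻¹: copper (8.16) > zinc (4.76)

zinc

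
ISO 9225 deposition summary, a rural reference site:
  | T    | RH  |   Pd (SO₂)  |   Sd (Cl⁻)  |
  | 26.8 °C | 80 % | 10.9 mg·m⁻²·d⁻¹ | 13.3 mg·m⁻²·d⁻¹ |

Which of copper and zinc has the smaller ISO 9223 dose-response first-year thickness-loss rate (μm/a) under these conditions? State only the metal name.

copper

copper: f(T) = -0.080·(T−10) [T>10 °C] = -1.3440
  SO₂ term: 0.0053·10.9^0.26·exp(0.059·80-1.3440) = 0.2885
  Cl⁻ term: 0.01025·13.3^0.27·exp(0.036·80+0.049·26.8) = 1.365
  r_corr = 0.2885 + 1.365 = 1.654 μm/a
zinc: temperature factor f = -0.071·(16.8) = -1.1928
  Pd branch = 0.0129·Pd^0.44·e^(0.046·RH+f) = 0.4438 μm/a
  Cl⁻ term: 0.0175·13.3^0.57·exp(0.008·80+0.085·26.8) = 1.415
  r_corr = 0.4438 + 1.415 = 1.859 μm/a
Ordering by μm/a: zinc (1.86) > copper (1.65)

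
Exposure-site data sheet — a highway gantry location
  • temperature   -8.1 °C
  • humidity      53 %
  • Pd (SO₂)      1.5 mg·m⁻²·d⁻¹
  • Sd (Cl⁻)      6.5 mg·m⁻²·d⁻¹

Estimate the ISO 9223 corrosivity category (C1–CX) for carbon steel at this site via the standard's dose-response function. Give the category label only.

carbon steel: f(T) = +0.150·(T−10) [T≤10 °C] = -2.7150
  Pd branch = 1.77·Pd^0.52·e^(0.02·RH+f) = 0.4176 μm/a
  Sd branch = 0.102·Sd^0.62·e^(0.033·RH+0.04·T) = 1.354 μm/a
  r_corr = 0.4176 + 1.354 = 1.771 μm/a
ISO 9223 Table 2 (carbon steel): 1.3 < 1.77 ≤ 25 μm/a ⇒ C2

C2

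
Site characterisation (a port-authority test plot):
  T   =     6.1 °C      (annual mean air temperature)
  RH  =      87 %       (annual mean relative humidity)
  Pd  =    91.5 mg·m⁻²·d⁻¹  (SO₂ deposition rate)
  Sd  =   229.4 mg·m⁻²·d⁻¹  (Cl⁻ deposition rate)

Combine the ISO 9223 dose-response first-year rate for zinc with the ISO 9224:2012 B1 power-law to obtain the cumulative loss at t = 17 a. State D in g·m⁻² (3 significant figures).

zinc: T≤10 °C ⇒ hinge +0.038·(6.1−10) = -0.1482
  Pd branch = 0.0129·Pd^0.44·e^(0.046·RH+f) = 4.439 μm/a
  Cl⁻ term: 0.0175·229.4^0.57·exp(0.008·87+0.085·6.1) = 1.306
  sum: 4.439 + 1.306 → r_corr = 5.745 μm/a
Power-law: D(17) = r_corr · 17^0.813
  D(17) = 5.745 × 17^0.813 = 5.745 × 10.01 = 57.5 μm
  Mass loss = 57.5 μm × 7.14 g/cm³ = 410.6 g·m⁻²

D(17) = 411 g·m⁻²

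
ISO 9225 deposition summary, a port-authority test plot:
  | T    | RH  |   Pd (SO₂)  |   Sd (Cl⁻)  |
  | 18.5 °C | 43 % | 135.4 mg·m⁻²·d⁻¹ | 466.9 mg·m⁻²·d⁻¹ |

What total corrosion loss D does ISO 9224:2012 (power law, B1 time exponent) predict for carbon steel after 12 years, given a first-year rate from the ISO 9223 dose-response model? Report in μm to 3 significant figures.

carbon steel: temperature factor f = -0.054·(8.5) = -0.4590
  Pd branch = 1.77·Pd^0.52·e^(0.02·RH+f) = 33.93 μm/a
  Sd branch = 0.102·Sd^0.62·e^(0.033·RH+0.04·T) = 39.92 μm/a
  sum: 33.93 + 39.92 → r_corr = 73.85 μm/a
ISO 9224: D(t) = r_corr · t^b with b = 0.523 (carbon steel, B1)
  D(12) = 73.85 × 12^0.523 = 73.85 × 3.668 = 270.9 μm

D(12) = 271 μm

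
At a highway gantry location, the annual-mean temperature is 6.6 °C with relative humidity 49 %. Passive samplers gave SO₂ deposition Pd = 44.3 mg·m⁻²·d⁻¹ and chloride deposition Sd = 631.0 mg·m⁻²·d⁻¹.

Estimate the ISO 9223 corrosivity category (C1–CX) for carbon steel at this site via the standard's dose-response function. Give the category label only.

C4

carbon steel: T≤10 °C ⇒ hinge +0.150·(6.6−10) = -0.5100
  Pd branch = 1.77·Pd^0.52·e^(0.02·RH+f) = 20.33 μm/a
  Cl⁻ term: 0.102·631.0^0.62·exp(0.033·49+0.04·6.6) = 36.44
  sum: 20.33 + 36.44 → r_corr = 56.77 μm/a
56.8 μm/a falls in (50, 80] for carbon steel → category C4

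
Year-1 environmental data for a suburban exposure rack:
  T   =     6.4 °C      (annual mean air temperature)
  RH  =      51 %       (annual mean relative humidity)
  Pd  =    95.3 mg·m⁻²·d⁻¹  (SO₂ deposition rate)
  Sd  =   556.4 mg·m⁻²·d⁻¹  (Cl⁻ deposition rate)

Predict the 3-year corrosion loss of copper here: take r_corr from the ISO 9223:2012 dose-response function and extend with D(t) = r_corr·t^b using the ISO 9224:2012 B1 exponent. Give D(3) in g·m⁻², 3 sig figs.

D(3) = 13.2 g·m⁻²

copper: f(T) = +0.126·(T−10) [T≤10 °C] = -0.4536
  Pd branch = 0.0053·Pd^0.26·e^(0.059·RH+f) = 0.2232 μm/a
  Cl⁻ term: 0.01025·556.4^0.27·exp(0.036·51+0.049·6.4) = 0.4848
  r_corr = 0.2232 + 0.4848 = 0.7079 μm/a
ISO 9224: D(t) = r_corr · t^b with b = 0.667 (copper, B1)
  D(3) = 0.7079 × 3^0.667 = 0.7079 × 2.081 = 1.473 μm
  Mass loss = 1.473 μm × 8.96 g/cm³ = 13.2 g·m⁻²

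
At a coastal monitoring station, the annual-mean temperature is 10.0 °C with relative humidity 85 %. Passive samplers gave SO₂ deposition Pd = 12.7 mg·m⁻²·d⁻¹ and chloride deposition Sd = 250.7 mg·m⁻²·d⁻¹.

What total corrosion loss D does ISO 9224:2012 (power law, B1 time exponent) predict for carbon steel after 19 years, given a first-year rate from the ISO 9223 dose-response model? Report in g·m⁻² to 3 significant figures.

D(19) = 4.16e+03 g·m⁻²

carbon steel: T≤10 °C ⇒ hinge +0.150·(10.0−10) = +0.0000
  SO₂ term: 1.77·12.7^0.52·exp(0.02·85+0.0000) = 36.33
  Sd branch = 0.102·Sd^0.62·e^(0.033·RH+0.04·T) = 77.27 μm/a
  r_corr = 36.33 + 77.27 = 113.6 μm/a
Long-term exponent b (ISO 9224 Table 2, B1) = 0.523
  D(19) = 113.6 × 19^0.523 = 113.6 × 4.664 = 529.8 μm
  Mass loss = 529.8 μm × 7.85 g/cm³ = 4159 g·m⁻²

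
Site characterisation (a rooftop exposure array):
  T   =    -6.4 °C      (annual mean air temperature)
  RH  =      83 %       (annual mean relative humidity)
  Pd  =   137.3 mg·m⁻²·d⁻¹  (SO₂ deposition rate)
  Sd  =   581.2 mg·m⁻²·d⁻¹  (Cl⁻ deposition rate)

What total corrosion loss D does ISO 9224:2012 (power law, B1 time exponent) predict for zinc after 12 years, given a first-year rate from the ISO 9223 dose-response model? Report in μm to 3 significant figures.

D(12) = 26.3 μm

zinc: f(T) = +0.038·(T−10) [T≤10 °C] = -0.6232
  SO₂ term: 0.0129·137.3^0.44·exp(0.046·83-0.6232) = 2.746
  Cl⁻ term: 0.0175·581.2^0.57·exp(0.008·83+0.085·-6.4) = 0.7427
  sum: 2.746 + 0.7427 → r_corr = 3.488 μm/a
Long-term exponent b (ISO 9224 Table 2, B1) = 0.813
  D(12) = 3.488 × 12^0.813 = 3.488 × 7.54 = 26.3 μm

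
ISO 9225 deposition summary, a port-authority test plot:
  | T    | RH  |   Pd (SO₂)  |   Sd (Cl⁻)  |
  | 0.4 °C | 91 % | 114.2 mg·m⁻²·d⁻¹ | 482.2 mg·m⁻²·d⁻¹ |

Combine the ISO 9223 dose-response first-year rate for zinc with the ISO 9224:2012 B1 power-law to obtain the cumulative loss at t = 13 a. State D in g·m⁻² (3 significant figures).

D(13) = 345 g·m⁻²

zinc: T≤10 °C ⇒ hinge +0.038·(0.4−10) = -0.3648
  sulphur-dioxide contribution → 4.737 μm/a
  chloride contribution → 1.269 μm/a
  total first-year rate 6.006 μm/a
Power-law: D(13) = r_corr · 13^0.813
  D(13) = 6.006 × 13^0.813 = 6.006 × 8.047 = 48.33 μm
  Mass loss = 48.33 μm × 7.14 g/cm³ = 345.1 g·m⁻²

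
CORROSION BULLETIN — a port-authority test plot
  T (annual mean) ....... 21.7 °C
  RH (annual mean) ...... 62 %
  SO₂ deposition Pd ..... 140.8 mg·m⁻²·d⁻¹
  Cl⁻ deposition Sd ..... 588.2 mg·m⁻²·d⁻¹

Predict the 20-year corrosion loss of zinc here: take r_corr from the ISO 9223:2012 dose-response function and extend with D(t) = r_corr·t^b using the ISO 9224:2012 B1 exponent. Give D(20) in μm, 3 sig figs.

zinc: T>10 °C ⇒ hinge -0.071·(21.7−10) = -0.8307
  Pd branch = 0.0129·Pd^0.44·e^(0.046·RH+f) = 0.8586 μm/a
  Cl⁻ term: 0.0175·588.2^0.57·exp(0.008·62+0.085·21.7) = 6.889
  sum: 0.8586 + 6.889 → r_corr = 7.747 μm/a
Long-term exponent b (ISO 9224 Table 2, B1) = 0.813
  D(20) = 7.747 × 20^0.813 = 7.747 × 11.42 = 88.49 μm

D(20) = 88.5 μm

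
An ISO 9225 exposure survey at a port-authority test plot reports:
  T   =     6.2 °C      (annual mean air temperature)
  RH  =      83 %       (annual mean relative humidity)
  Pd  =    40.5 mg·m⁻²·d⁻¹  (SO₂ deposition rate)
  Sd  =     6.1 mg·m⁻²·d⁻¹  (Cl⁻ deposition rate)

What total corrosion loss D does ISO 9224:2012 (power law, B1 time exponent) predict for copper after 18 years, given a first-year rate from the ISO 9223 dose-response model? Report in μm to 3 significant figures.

copper: temperature factor f = +0.126·(-3.8) = -0.4788
  SO₂ term: 0.0053·40.5^0.26·exp(0.059·83-0.4788) = 1.151
  Sd branch = 0.01025·Sd^0.27·e^(0.036·RH+0.049·T) = 0.4491 μm/a
  r_corr = 1.151 + 0.4491 = 1.6 μm/a
ISO 9224: D(t) = r_corr · t^b with b = 0.667 (copper, B1)
  D(18) = 1.6 × 18^0.667 = 1.6 × 6.875 = 11 μm

D(18) = 11.0 μm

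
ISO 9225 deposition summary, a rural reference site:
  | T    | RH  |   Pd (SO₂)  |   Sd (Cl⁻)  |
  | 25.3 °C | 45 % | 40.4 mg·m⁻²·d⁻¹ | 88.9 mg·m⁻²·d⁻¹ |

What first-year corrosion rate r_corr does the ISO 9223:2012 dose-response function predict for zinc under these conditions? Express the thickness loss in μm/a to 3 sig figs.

zinc: temperature factor f = -0.071·(15.3) = -1.0863
  Pd branch = 0.0129·Pd^0.44·e^(0.046·RH+f) = 0.1756 μm/a
  Cl⁻ term: 0.0175·88.9^0.57·exp(0.008·45+0.085·25.3) = 2.781
  sum: 0.1756 + 2.781 → r_corr = 2.957 μm/a

r_corr = 2.96 μm/a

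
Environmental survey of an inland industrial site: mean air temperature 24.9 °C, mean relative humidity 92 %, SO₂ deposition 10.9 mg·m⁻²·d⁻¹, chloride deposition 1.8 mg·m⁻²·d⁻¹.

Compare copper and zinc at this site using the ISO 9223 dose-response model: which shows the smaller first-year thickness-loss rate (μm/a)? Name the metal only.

zinc

copper: T>10 °C ⇒ hinge -0.080·(24.9−10) = -1.1920
  sulphur-dioxide contribution → 0.6818 μm/a
  chloride contribution → 1.117 μm/a
  ⇒ r_corr(copper) = 1.798 μm/a
zinc: T>10 °C ⇒ hinge -0.071·(24.9−10) = -1.0579
  sulphur-dioxide contribution → 0.8822 μm/a
  chloride contribution → 0.424 μm/a
  ⇒ r_corr(zinc) = 1.306 μm/a
Ordering by μm/a: copper (1.8) > zinc (1.31)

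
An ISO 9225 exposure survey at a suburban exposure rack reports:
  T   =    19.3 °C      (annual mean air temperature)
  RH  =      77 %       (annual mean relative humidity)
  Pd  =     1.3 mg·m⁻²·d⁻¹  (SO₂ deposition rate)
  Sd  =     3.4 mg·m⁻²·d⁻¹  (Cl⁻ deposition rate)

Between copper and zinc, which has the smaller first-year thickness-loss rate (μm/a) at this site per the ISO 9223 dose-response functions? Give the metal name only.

zinc

copper: temperature factor f = -0.080·(9.3) = -0.7440
  SO₂ term: 0.0053·1.3^0.26·exp(0.059·77-0.7440) = 0.2534
  Sd branch = 0.01025·Sd^0.27·e^(0.036·RH+0.049·T) = 0.5872 μm/a
  sum: 0.2534 + 0.5872 → r_corr = 0.8406 μm/a
zinc: f(T) = -0.071·(T−10) [T>10 °C] = -0.6603
  SO₂ term: 0.0129·1.3^0.44·exp(0.046·77-0.6603) = 0.2584
  Cl⁻ term: 0.0175·3.4^0.57·exp(0.008·77+0.085·19.3) = 0.3357
  r_corr = 0.2584 + 0.3357 = 0.5941 μm/a
Ordering by μm/a: copper (0.841) > zinc (0.594)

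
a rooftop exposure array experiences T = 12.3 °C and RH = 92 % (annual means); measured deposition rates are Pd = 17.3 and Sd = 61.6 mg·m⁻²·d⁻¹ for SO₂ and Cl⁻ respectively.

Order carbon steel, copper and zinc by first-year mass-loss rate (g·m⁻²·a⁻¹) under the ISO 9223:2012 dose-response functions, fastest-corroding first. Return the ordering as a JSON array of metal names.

["carbon steel", "copper", "zinc"]

carbon steel: T>10 °C ⇒ hinge -0.054·(12.3−10) = -0.1242
  SO₂ term: 1.77·17.3^0.52·exp(0.02·92-0.1242) = 43.34
  Cl⁻ term: 0.102·61.6^0.62·exp(0.033·92+0.04·12.3) = 44.7
  sum: 43.34 + 44.7 → r_corr = 88.05 μm/a
  mass loss = 88.05 μm/a × 7.85 g/cm³ = 691.2 g·m⁻²·a⁻¹
copper: temperature factor f = -0.080·(2.3) = -0.1840
  SO₂ term: 0.0053·17.3^0.26·exp(0.059·92-0.1840) = 2.107
  Sd branch = 0.01025·Sd^0.27·e^(0.036·RH+0.049·T) = 1.563 μm/a
  sum: 2.107 + 1.563 → r_corr = 3.67 μm/a
  mass loss = 3.67 μm/a × 8.96 g/cm³ = 32.88 g·m⁻²·a⁻¹
zinc: T>10 °C ⇒ hinge -0.071·(12.3−10) = -0.1633
  SO₂ term: 0.0129·17.3^0.44·exp(0.046·92-0.1633) = 2.645
  Cl⁻ term: 0.0175·61.6^0.57·exp(0.008·92+0.085·12.3) = 1.088
  sum: 2.645 + 1.088 → r_corr = 3.733 μm/a
  mass loss = 3.733 μm/a × 7.14 g/cm³ = 26.65 g·m⁻²·a⁻¹
Ordering by g·m⁻²·a⁻¹: carbon steel (691) > copper (32.9) > zinc (26.7)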